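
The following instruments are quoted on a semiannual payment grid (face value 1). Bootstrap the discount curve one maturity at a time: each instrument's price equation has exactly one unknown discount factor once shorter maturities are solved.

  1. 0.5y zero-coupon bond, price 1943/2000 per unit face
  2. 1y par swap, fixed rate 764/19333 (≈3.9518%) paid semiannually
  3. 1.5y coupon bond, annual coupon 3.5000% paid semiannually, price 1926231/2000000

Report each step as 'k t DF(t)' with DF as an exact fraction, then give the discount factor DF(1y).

1 1/2 1943/2000
2 1 4809/5000
3 3/2 9133/10000
DF(1y) = 4809/5000 ≈ 0.961800

step 1 [0.5y] zero: DF = P = 1943/2000 ≈ 0.971500
step 2 [1y] swap r/2=382/19333: DF=(1 − 382/19333·(0.971500))/(1+382/19333) = 4809/5000 ≈ 0.961800
step 3 [1.5y] bond c/2=7/400: DF=(1926231/2000000 − 7/400·(0.971500+0.961800))/(1+7/400) = 9133/10000 ≈ 0.913300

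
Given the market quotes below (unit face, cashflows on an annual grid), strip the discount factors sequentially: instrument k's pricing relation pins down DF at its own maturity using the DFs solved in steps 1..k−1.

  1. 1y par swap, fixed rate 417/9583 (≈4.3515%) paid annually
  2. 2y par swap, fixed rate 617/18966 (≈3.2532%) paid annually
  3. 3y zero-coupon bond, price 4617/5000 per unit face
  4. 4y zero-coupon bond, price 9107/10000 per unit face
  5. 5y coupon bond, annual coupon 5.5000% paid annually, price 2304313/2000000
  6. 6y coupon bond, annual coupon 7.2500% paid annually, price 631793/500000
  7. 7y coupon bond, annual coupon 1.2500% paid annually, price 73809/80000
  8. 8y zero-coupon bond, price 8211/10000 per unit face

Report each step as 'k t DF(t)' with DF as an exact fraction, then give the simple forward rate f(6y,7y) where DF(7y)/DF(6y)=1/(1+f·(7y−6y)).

1 1 9583/10000
2 2 9383/10000
3 3 4617/5000
4 4 9107/10000
5 5 561/625
6 6 8653/10000
7 7 4217/5000
8 8 8211/10000
f(6y,7y) = ((8653/10000)/(4217/5000) − 1)/(1) = 219/8434 ≈ 2.5966%

step 1 [1y] swap r/1=417/9583: DF=(1 − 417/9583·(0))/(1+417/9583) = 9583/10000 ≈ 0.958300
step 2 [2y] swap r/1=617/18966: DF=(1 − 617/18966·(0.958300))/(1+617/18966) = 9383/10000 ≈ 0.938300
step 3 [3y] zero: DF = P = 4617/5000 ≈ 0.923400
step 4 [4y] zero: DF = P = 9107/10000 ≈ 0.910700
step 5 [5y] bond c/1=11/200: DF=(2304313/2000000 − 11/200·(0.958300+0.938300+0.923400+0.910700))/(1+11/200) = 561/625 ≈ 0.897600
step 6 [6y] bond c/1=29/400: DF=(631793/500000 − 29/400·(0.958300+0.938300+0.923400+0.910700+0.897600))/(1+29/400) = 8653/10000 ≈ 0.865300
step 7 [7y] bond c/1=1/80: DF=(73809/80000 − 1/80·(0.958300+0.938300+0.923400+0.910700+0.897600+0.865300))/(1+1/80) = 4217/5000 ≈ 0.843400
step 8 [8y] zero: DF = P = 8211/10000 ≈ 0.821100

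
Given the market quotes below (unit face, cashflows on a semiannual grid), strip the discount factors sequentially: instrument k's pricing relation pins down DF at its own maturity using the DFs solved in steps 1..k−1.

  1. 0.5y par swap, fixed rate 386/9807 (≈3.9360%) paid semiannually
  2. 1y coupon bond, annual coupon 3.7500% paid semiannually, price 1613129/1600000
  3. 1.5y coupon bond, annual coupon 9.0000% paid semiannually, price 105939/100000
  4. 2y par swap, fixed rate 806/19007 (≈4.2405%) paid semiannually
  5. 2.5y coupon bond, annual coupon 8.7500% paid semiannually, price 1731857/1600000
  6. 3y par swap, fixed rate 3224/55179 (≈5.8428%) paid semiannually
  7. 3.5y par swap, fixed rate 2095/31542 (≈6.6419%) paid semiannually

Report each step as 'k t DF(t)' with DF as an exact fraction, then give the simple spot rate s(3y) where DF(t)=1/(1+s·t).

1 1/2 9807/10000
2 1 2429/2500
3 3/2 9297/10000
4 2 4597/5000
5 5/2 8777/10000
6 3 2097/2500
7 7/2 1581/2000
s(3y) = (1/(2097/2500) − 1)/(3) = 403/6291 ≈ 6.4060%

step 1 [0.5y] swap r/2=193/9807: DF=(1 − 193/9807·(0))/(1+193/9807) = 9807/10000 ≈ 0.980700
step 2 [1y] bond c/2=3/160: DF=(1613129/1600000 − 3/160·(0.980700))/(1+3/160) = 2429/2500 ≈ 0.971600
step 3 [1.5y] bond c/2=9/200: DF=(105939/100000 − 9/200·(0.980700+0.971600))/(1+9/200) = 9297/10000 ≈ 0.929700
step 4 [2y] swap r/2=403/19007: DF=(1 − 403/19007·(0.980700+0.971600+0.929700))/(1+403/19007) = 4597/5000 ≈ 0.919400
step 5 [2.5y] bond c/2=7/160: DF=(1731857/1600000 − 7/160·(0.980700+0.971600+0.929700+0.919400))/(1+7/160) = 8777/10000 ≈ 0.877700
step 6 [3y] swap r/2=1612/55179: DF=(1 − 1612/55179·(0.980700+0.971600+0.929700+0.919400+0.877700))/(1+1612/55179) = 2097/2500 ≈ 0.838800
step 7 [3.5y] swap r/2=2095/63084: DF=(1 − 2095/63084·(0.980700+0.971600+0.929700+0.919400+0.877700+0.838800))/(1+2095/63084) = 1581/2000 ≈ 0.790500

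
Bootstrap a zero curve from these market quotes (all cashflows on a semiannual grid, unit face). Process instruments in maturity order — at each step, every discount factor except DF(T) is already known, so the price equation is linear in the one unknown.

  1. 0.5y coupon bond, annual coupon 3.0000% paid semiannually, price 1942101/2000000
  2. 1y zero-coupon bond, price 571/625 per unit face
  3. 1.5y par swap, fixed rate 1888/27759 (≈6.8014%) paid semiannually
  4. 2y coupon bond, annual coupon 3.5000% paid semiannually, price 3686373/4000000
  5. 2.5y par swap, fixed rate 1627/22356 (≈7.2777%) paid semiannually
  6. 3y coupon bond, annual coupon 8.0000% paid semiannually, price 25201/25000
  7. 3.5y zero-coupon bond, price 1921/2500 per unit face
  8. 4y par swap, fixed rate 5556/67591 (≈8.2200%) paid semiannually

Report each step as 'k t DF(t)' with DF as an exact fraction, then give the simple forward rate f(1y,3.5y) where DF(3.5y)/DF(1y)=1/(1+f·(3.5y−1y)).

1 1/2 9567/10000
2 1 571/625
3 3/2 566/625
4 2 429/500
5 5/2 8373/10000
6 3 7973/10000
7 7/2 1921/2500
8 4 3611/5000
f(1y,3.5y) = ((571/625)/(1921/2500) − 1)/(5/2) = 726/9605 ≈ 7.5586%

step 1 [0.5y] bond c/2=3/200: DF=(1942101/2000000 − 3/200·(0))/(1+3/200) = 9567/10000 ≈ 0.956700
step 2 [1y] zero: DF = P = 571/625 ≈ 0.913600
step 3 [1.5y] swap r/2=944/27759: DF=(1 − 944/27759·(0.956700+0.913600))/(1+944/27759) = 566/625 ≈ 0.905600
step 4 [2y] bond c/2=7/400: DF=(3686373/4000000 − 7/400·(0.956700+0.913600+0.905600))/(1+7/400) = 429/500 ≈ 0.858000
step 5 [2.5y] swap r/2=1627/44712: DF=(1 − 1627/44712·(0.956700+0.913600+0.905600+0.858000))/(1+1627/44712) = 8373/10000 ≈ 0.837300
step 6 [3y] bond c/2=1/25: DF=(25201/25000 − 1/25·(0.956700+0.913600+0.905600+0.858000+0.837300))/(1+1/25) = 7973/10000 ≈ 0.797300
step 7 [3.5y] zero: DF = P = 1921/2500 ≈ 0.768400
step 8 [4y] swap r/2=2778/67591: DF=(1 − 2778/67591·(0.956700+0.913600+0.905600+0.858000+0.837300+0.797300+0.768400))/(1+2778/67591) = 3611/5000 ≈ 0.722200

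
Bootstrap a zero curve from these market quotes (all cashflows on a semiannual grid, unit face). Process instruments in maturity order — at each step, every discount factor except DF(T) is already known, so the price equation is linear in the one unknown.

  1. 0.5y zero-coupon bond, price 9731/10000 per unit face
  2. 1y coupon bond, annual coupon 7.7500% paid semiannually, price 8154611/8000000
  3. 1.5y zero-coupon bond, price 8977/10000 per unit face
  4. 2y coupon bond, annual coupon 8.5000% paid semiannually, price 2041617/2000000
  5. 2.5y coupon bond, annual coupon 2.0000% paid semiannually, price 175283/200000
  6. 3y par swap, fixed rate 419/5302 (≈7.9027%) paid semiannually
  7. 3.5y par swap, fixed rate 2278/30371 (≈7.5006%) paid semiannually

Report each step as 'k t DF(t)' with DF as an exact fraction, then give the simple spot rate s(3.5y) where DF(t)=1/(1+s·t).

1 1/2 9731/10000
2 1 189/200
3 3/2 8977/10000
4 2 2161/2500
5 5/2 8313/10000
6 3 1581/2000
7 7/2 3861/5000
s(3.5y) = (1/(3861/5000) − 1)/(7/2) = 2278/27027 ≈ 8.4286%

step 1 [0.5y] zero: DF = P = 9731/10000 ≈ 0.973100
step 2 [1y] bond c/2=31/800: DF=(8154611/8000000 − 31/800·(0.973100))/(1+31/800) = 189/200 ≈ 0.945000
step 3 [1.5y] zero: DF = P = 8977/10000 ≈ 0.897700
step 4 [2y] bond c/2=17/400: DF=(2041617/2000000 − 17/400·(0.973100+0.945000+0.897700))/(1+17/400) = 2161/2500 ≈ 0.864400
step 5 [2.5y] bond c/2=1/100: DF=(175283/200000 − 1/100·(0.973100+0.945000+0.897700+0.864400))/(1+1/100) = 8313/10000 ≈ 0.831300
step 6 [3y] swap r/2=419/10604: DF=(1 − 419/10604·(0.973100+0.945000+0.897700+0.864400+0.831300))/(1+419/10604) = 1581/2000 ≈ 0.790500
step 7 [3.5y] swap r/2=1139/30371: DF=(1 − 1139/30371·(0.973100+0.945000+0.897700+0.864400+0.831300+0.790500))/(1+1139/30371) = 3861/5000 ≈ 0.772200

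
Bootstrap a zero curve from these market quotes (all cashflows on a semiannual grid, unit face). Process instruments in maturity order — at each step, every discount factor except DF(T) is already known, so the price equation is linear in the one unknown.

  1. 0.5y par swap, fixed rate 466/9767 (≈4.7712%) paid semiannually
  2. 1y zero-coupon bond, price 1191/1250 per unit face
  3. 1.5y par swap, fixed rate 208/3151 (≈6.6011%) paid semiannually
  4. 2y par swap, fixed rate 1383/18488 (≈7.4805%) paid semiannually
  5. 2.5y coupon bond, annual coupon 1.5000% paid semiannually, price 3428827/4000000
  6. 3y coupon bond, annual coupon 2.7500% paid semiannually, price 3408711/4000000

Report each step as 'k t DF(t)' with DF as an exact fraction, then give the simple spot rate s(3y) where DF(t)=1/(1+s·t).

1 1/2 9767/10000
2 1 1191/1250
3 3/2 1133/1250
4 2 8617/10000
5 5/2 8233/10000
6 3 7793/10000
s(3y) = (1/(7793/10000) − 1)/(3) = 2207/23379 ≈ 9.4401%

step 1 [0.5y] swap r/2=233/9767: DF=(1 − 233/9767·(0))/(1+233/9767) = 9767/10000 ≈ 0.976700
step 2 [1y] zero: DF = P = 1191/1250 ≈ 0.952800
step 3 [1.5y] swap r/2=104/3151: DF=(1 − 104/3151·(0.976700+0.952800))/(1+104/3151) = 1133/1250 ≈ 0.906400
step 4 [2y] swap r/2=1383/36976: DF=(1 − 1383/36976·(0.976700+0.952800+0.906400))/(1+1383/36976) = 8617/10000 ≈ 0.861700
step 5 [2.5y] bond c/2=3/400: DF=(3428827/4000000 − 3/400·(0.976700+0.952800+0.906400+0.861700))/(1+3/400) = 8233/10000 ≈ 0.823300
step 6 [3y] bond c/2=11/800: DF=(3408711/4000000 − 11/800·(0.976700+0.952800+0.906400+0.861700+0.823300))/(1+11/800) = 7793/10000 ≈ 0.779300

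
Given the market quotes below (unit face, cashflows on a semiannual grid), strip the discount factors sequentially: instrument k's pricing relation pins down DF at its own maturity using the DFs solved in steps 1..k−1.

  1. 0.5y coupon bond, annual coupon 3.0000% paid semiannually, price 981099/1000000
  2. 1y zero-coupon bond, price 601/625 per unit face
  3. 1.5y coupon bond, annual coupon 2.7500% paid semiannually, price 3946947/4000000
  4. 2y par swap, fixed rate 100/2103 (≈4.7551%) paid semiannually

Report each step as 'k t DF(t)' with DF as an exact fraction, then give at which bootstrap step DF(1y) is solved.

1 1/2 4833/5000
2 1 601/625
3 3/2 592/625
4 2 91/100
DF(1y) is solved at step 2

step 1 [0.5y] bond c/2=3/200: DF=(981099/1000000 − 3/200·(0))/(1+3/200) = 4833/5000 ≈ 0.966600
step 2 [1y] zero: DF = P = 601/625 ≈ 0.961600
step 3 [1.5y] bond c/2=11/800: DF=(3946947/4000000 − 11/800·(0.966600+0.961600))/(1+11/800) = 592/625 ≈ 0.947200
step 4 [2y] swap r/2=50/2103: DF=(1 − 50/2103·(0.966600+0.961600+0.947200))/(1+50/2103) = 91/100 ≈ 0.910000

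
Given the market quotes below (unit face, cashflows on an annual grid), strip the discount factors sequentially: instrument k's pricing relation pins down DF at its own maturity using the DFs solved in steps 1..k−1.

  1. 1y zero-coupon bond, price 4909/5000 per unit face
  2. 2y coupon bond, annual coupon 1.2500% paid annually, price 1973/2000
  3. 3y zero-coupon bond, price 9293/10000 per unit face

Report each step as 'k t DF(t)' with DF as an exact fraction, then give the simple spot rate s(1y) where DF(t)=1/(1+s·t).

step 1 [1y] zero: DF = P = 4909/5000 ≈ 0.981800
step 2 [2y] bond c/1=1/80: DF=(1973/2000 − 1/80·(0.981800))/(1+1/80) = 4811/5000 ≈ 0.962200
step 3 [3y] zero: DF = P = 9293/10000 ≈ 0.929300

1 1 4909/5000
2 2 4811/5000
3 3 9293/10000
s(1y) = (1/(4909/5000) − 1)/(1) = 91/4909 ≈ 1.8537%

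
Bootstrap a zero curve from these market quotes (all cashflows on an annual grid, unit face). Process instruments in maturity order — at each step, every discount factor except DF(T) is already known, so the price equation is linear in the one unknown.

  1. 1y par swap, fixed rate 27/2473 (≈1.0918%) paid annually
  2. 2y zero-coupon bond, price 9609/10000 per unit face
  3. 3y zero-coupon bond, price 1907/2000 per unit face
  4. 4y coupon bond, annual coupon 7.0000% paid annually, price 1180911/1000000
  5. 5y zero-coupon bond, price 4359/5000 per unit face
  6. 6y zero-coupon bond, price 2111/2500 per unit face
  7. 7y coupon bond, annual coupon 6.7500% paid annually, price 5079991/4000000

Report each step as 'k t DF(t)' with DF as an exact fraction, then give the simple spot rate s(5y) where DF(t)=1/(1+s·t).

1 1 2473/2500
2 2 9609/10000
3 3 1907/2000
4 4 9137/10000
5 5 4359/5000
6 6 2111/2500
7 7 4199/5000
s(5y) = (1/(4359/5000) − 1)/(5) = 641/21795 ≈ 2.9410%

step 1 [1y] swap r/1=27/2473: DF=(1 − 27/2473·(0))/(1+27/2473) = 2473/2500 ≈ 0.989200
step 2 [2y] zero: DF = P = 9609/10000 ≈ 0.960900
step 3 [3y] zero: DF = P = 1907/2000 ≈ 0.953500
step 4 [4y] bond c/1=7/100: DF=(1180911/1000000 − 7/100·(0.989200+0.960900+0.953500))/(1+7/100) = 9137/10000 ≈ 0.913700
step 5 [5y] zero: DF = P = 4359/5000 ≈ 0.871800
step 6 [6y] zero: DF = P = 2111/2500 ≈ 0.844400
step 7 [7y] bond c/1=27/400: DF=(5079991/4000000 − 27/400·(0.989200+0.960900+0.953500+0.913700+0.871800+0.844400))/(1+27/400) = 4199/5000 ≈ 0.839800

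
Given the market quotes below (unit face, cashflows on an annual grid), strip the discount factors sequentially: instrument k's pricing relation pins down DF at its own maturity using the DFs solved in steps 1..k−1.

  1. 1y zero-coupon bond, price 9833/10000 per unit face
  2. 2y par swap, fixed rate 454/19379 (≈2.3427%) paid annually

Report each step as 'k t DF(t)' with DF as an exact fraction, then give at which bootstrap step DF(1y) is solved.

1 1 9833/10000
2 2 4773/5000
DF(1y) is solved at step 1

step 1 [1y] zero: DF = P = 9833/10000 ≈ 0.983300
step 2 [2y] swap r/1=454/19379: DF=(1 − 454/19379·(0.983300))/(1+454/19379) = 4773/5000 ≈ 0.954600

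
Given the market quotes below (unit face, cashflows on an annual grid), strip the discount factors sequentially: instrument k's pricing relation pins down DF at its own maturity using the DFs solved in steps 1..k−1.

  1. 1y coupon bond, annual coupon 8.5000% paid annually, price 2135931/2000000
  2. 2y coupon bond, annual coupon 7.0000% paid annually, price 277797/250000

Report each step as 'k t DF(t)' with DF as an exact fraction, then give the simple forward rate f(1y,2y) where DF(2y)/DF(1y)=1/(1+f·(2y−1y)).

1 1 9843/10000
2 2 9741/10000
f(1y,2y) = ((9843/10000)/(9741/10000) − 1)/(1) = 2/191 ≈ 1.0471%

step 1 [1y] bond c/1=17/200: DF=(2135931/2000000 − 17/200·(0))/(1+17/200) = 9843/10000 ≈ 0.984300
step 2 [2y] bond c/1=7/100: DF=(277797/250000 − 7/100·(0.984300))/(1+7/100) = 9741/10000 ≈ 0.974100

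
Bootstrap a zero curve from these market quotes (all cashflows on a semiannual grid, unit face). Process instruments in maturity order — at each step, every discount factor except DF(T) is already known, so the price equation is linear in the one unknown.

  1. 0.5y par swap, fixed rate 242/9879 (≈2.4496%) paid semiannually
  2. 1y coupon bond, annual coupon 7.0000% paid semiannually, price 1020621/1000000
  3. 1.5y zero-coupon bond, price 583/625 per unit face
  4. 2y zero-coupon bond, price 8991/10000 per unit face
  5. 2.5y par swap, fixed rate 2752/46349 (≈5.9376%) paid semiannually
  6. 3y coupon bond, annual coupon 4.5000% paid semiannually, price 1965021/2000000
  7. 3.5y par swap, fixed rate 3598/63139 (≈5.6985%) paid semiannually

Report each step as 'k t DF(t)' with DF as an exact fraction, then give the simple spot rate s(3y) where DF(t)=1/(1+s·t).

step 1 [0.5y] swap r/2=121/9879: DF=(1 − 121/9879·(0))/(1+121/9879) = 9879/10000 ≈ 0.987900
step 2 [1y] bond c/2=7/200: DF=(1020621/1000000 − 7/200·(0.987900))/(1+7/200) = 9527/10000 ≈ 0.952700
step 3 [1.5y] zero: DF = P = 583/625 ≈ 0.932800
step 4 [2y] zero: DF = P = 8991/10000 ≈ 0.899100
step 5 [2.5y] swap r/2=1376/46349: DF=(1 − 1376/46349·(0.987900+0.952700+0.932800+0.899100))/(1+1376/46349) = 539/625 ≈ 0.862400
step 6 [3y] bond c/2=9/400: DF=(1965021/2000000 − 9/400·(0.987900+0.952700+0.932800+0.899100+0.862400))/(1+9/400) = 8589/10000 ≈ 0.858900
step 7 [3.5y] swap r/2=1799/63139: DF=(1 − 1799/63139·(0.987900+0.952700+0.932800+0.899100+0.862400+0.858900))/(1+1799/63139) = 8201/10000 ≈ 0.820100

1 1/2 9879/10000
2 1 9527/10000
3 3/2 583/625
4 2 8991/10000
5 5/2 539/625
6 3 8589/10000
7 7/2 8201/10000
s(3y) = (1/(8589/10000) − 1)/(3) = 1411/25767 ≈ 5.4760%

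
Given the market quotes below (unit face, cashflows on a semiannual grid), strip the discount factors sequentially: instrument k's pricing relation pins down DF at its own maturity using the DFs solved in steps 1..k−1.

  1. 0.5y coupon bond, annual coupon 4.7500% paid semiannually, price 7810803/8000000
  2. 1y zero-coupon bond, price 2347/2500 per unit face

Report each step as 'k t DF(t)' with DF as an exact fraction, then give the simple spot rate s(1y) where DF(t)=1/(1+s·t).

1 1/2 9537/10000
2 1 2347/2500
s(1y) = (1/(2347/2500) − 1)/(1) = 153/2347 ≈ 6.5190%

step 1 [0.5y] bond c/2=19/800: DF=(7810803/8000000 − 19/800·(0))/(1+19/800) = 9537/10000 ≈ 0.953700
step 2 [1y] zero: DF = P = 2347/2500 ≈ 0.938800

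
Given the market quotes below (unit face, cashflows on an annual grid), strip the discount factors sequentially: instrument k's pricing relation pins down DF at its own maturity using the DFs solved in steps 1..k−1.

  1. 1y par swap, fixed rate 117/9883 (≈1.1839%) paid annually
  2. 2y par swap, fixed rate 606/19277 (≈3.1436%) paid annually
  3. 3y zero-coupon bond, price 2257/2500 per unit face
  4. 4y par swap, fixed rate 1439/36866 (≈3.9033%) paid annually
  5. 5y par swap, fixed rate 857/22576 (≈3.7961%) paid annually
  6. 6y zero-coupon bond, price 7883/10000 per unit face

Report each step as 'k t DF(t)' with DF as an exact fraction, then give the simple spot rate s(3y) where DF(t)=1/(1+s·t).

step 1 [1y] swap r/1=117/9883: DF=(1 − 117/9883·(0))/(1+117/9883) = 9883/10000 ≈ 0.988300
step 2 [2y] swap r/1=606/19277: DF=(1 − 606/19277·(0.988300))/(1+606/19277) = 4697/5000 ≈ 0.939400
step 3 [3y] zero: DF = P = 2257/2500 ≈ 0.902800
step 4 [4y] swap r/1=1439/36866: DF=(1 − 1439/36866·(0.988300+0.939400+0.902800))/(1+1439/36866) = 8561/10000 ≈ 0.856100
step 5 [5y] swap r/1=857/22576: DF=(1 − 857/22576·(0.988300+0.939400+0.902800+0.856100))/(1+857/22576) = 4143/5000 ≈ 0.828600
step 6 [6y] zero: DF = P = 7883/10000 ≈ 0.788300

1 1 9883/10000
2 2 4697/5000
3 3 2257/2500
4 4 8561/10000
5 5 4143/5000
6 6 7883/10000
s(3y) = (1/(2257/2500) − 1)/(3) = 81/2257 ≈ 3.5888%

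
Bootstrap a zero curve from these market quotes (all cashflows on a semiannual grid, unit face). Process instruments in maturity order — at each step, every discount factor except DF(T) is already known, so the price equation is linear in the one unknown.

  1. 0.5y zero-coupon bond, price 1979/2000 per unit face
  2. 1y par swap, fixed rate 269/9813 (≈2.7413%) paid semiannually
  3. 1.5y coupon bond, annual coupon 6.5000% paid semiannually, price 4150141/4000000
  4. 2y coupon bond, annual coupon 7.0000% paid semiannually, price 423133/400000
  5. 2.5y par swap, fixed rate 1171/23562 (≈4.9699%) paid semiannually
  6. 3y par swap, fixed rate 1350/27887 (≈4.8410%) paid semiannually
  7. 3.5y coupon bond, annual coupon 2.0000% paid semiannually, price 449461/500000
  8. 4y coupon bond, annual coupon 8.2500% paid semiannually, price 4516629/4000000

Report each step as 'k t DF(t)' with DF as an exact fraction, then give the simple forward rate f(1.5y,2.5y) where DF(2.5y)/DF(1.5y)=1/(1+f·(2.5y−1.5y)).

step 1 [0.5y] zero: DF = P = 1979/2000 ≈ 0.989500
step 2 [1y] swap r/2=269/19626: DF=(1 − 269/19626·(0.989500))/(1+269/19626) = 9731/10000 ≈ 0.973100
step 3 [1.5y] bond c/2=13/400: DF=(4150141/4000000 − 13/400·(0.989500+0.973100))/(1+13/400) = 9431/10000 ≈ 0.943100
step 4 [2y] bond c/2=7/200: DF=(423133/400000 − 7/200·(0.989500+0.973100+0.943100))/(1+7/200) = 4619/5000 ≈ 0.923800
step 5 [2.5y] swap r/2=1171/47124: DF=(1 − 1171/47124·(0.989500+0.973100+0.943100+0.923800))/(1+1171/47124) = 8829/10000 ≈ 0.882900
step 6 [3y] swap r/2=675/27887: DF=(1 − 675/27887·(0.989500+0.973100+0.943100+0.923800+0.882900))/(1+675/27887) = 173/200 ≈ 0.865000
step 7 [3.5y] bond c/2=1/100: DF=(449461/500000 − 1/100·(0.989500+0.973100+0.943100+0.923800+0.882900+0.865000))/(1+1/100) = 2087/2500 ≈ 0.834800
step 8 [4y] bond c/2=33/800: DF=(4516629/4000000 − 33/800·(0.989500+0.973100+0.943100+0.923800+0.882900+0.865000+0.834800))/(1+33/800) = 519/625 ≈ 0.830400

1 1/2 1979/2000
2 1 9731/10000
3 3/2 9431/10000
4 2 4619/5000
5 5/2 8829/10000
6 3 173/200
7 7/2 2087/2500
8 4 519/625
f(1.5y,2.5y) = ((9431/10000)/(8829/10000) − 1)/(1) = 602/8829 ≈ 6.8184%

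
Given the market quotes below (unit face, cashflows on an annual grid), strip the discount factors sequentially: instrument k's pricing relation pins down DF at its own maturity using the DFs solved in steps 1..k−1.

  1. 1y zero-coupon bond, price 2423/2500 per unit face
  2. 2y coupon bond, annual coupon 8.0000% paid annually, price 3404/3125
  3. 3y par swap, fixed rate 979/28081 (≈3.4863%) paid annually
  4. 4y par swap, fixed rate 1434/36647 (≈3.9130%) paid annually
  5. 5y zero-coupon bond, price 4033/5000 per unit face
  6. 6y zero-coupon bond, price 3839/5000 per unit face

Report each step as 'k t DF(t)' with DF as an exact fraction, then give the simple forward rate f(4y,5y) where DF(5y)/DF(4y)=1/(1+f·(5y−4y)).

1 1 2423/2500
2 2 1171/1250
3 3 9021/10000
4 4 4283/5000
5 5 4033/5000
6 6 3839/5000
f(4y,5y) = ((4283/5000)/(4033/5000) − 1)/(1) = 250/4033 ≈ 6.1989%

step 1 [1y] zero: DF = P = 2423/2500 ≈ 0.969200
step 2 [2y] bond c/1=2/25: DF=(3404/3125 − 2/25·(0.969200))/(1+2/25) = 1171/1250 ≈ 0.936800
step 3 [3y] swap r/1=979/28081: DF=(1 − 979/28081·(0.969200+0.936800))/(1+979/28081) = 9021/10000 ≈ 0.902100
step 4 [4y] swap r/1=1434/36647: DF=(1 − 1434/36647·(0.969200+0.936800+0.902100))/(1+1434/36647) = 4283/5000 ≈ 0.856600
step 5 [5y] zero: DF = P = 4033/5000 ≈ 0.806600
step 6 [6y] zero: DF = P = 3839/5000 ≈ 0.767800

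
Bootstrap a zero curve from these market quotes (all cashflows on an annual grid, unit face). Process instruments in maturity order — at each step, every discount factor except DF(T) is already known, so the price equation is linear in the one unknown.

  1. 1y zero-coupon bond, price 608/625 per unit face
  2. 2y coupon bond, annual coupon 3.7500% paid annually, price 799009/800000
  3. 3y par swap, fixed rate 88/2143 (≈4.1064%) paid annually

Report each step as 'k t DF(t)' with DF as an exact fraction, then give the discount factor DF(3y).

1 1 608/625
2 2 371/400
3 3 1107/1250
DF(3y) = 1107/1250 ≈ 0.885600

step 1 [1y] zero: DF = P = 608/625 ≈ 0.972800
step 2 [2y] bond c/1=3/80: DF=(799009/800000 − 3/80·(0.972800))/(1+3/80) = 371/400 ≈ 0.927500
step 3 [3y] swap r/1=88/2143: DF=(1 − 88/2143·(0.972800+0.927500))/(1+88/2143) = 1107/1250 ≈ 0.885600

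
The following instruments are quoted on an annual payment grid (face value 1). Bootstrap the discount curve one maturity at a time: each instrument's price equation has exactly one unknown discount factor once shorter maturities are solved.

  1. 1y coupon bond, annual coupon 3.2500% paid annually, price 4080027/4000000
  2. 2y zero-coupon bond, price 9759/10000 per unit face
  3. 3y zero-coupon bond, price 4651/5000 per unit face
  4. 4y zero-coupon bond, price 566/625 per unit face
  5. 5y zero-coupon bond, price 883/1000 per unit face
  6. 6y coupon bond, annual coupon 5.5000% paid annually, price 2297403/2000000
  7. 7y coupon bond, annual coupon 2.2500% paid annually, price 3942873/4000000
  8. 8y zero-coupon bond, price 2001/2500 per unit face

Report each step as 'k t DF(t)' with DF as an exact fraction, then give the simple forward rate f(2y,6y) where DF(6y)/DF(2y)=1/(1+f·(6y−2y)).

step 1 [1y] bond c/1=13/400: DF=(4080027/4000000 − 13/400·(0))/(1+13/400) = 9879/10000 ≈ 0.987900
step 2 [2y] zero: DF = P = 9759/10000 ≈ 0.975900
step 3 [3y] zero: DF = P = 4651/5000 ≈ 0.930200
step 4 [4y] zero: DF = P = 566/625 ≈ 0.905600
step 5 [5y] zero: DF = P = 883/1000 ≈ 0.883000
step 6 [6y] bond c/1=11/200: DF=(2297403/2000000 − 11/200·(0.987900+0.975900+0.930200+0.905600+0.883000))/(1+11/200) = 8447/10000 ≈ 0.844700
step 7 [7y] bond c/1=9/400: DF=(3942873/4000000 − 9/400·(0.987900+0.975900+0.930200+0.905600+0.883000+0.844700))/(1+9/400) = 1053/1250 ≈ 0.842400
step 8 [8y] zero: DF = P = 2001/2500 ≈ 0.800400

1 1 9879/10000
2 2 9759/10000
3 3 4651/5000
4 4 566/625
5 5 883/1000
6 6 8447/10000
7 7 1053/1250
8 8 2001/2500
f(2y,6y) = ((9759/10000)/(8447/10000) − 1)/(4) = 328/8447 ≈ 3.8830%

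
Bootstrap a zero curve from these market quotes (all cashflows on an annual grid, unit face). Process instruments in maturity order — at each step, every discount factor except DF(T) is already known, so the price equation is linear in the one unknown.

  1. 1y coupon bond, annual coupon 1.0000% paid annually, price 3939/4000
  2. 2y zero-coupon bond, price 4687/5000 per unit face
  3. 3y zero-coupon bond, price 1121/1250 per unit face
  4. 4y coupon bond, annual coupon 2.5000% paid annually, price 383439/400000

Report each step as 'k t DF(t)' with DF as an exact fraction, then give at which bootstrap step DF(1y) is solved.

1 1 39/40
2 2 4687/5000
3 3 1121/1250
4 4 8667/10000
DF(1y) is solved at step 1

step 1 [1y] bond c/1=1/100: DF=(3939/4000 − 1/100·(0))/(1+1/100) = 39/40 ≈ 0.975000
step 2 [2y] zero: DF = P = 4687/5000 ≈ 0.937400
step 3 [3y] zero: DF = P = 1121/1250 ≈ 0.896800
step 4 [4y] bond c/1=1/40: DF=(383439/400000 − 1/40·(0.975000+0.937400+0.896800))/(1+1/40) = 8667/10000 ≈ 0.866700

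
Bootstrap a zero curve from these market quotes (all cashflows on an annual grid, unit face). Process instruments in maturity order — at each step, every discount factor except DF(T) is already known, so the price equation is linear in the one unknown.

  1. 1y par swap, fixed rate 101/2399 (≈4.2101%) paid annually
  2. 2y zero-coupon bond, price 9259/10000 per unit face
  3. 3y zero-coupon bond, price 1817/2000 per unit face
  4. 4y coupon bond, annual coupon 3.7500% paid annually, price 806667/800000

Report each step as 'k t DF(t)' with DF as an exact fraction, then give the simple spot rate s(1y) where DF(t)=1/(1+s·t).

step 1 [1y] swap r/1=101/2399: DF=(1 − 101/2399·(0))/(1+101/2399) = 2399/2500 ≈ 0.959600
step 2 [2y] zero: DF = P = 9259/10000 ≈ 0.925900
step 3 [3y] zero: DF = P = 1817/2000 ≈ 0.908500
step 4 [4y] bond c/1=3/80: DF=(806667/800000 − 3/80·(0.959600+0.925900+0.908500))/(1+3/80) = 8709/10000 ≈ 0.870900

1 1 2399/2500
2 2 9259/10000
3 3 1817/2000
4 4 8709/10000
s(1y) = (1/(2399/2500) − 1)/(1) = 101/2399 ≈ 4.2101%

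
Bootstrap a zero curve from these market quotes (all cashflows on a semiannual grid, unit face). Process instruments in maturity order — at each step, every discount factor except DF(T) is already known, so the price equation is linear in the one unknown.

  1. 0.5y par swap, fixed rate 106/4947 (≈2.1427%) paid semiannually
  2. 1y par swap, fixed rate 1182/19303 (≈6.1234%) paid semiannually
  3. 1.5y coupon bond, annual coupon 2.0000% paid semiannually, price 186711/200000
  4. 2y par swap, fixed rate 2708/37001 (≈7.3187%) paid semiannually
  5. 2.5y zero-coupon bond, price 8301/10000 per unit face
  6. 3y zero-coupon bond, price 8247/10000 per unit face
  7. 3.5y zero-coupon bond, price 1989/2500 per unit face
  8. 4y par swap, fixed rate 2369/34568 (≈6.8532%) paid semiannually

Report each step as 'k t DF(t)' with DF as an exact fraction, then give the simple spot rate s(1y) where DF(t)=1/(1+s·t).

1 1/2 4947/5000
2 1 9409/10000
3 3/2 2263/2500
4 2 4323/5000
5 5/2 8301/10000
6 3 8247/10000
7 7/2 1989/2500
8 4 7631/10000
s(1y) = (1/(9409/10000) − 1)/(1) = 591/9409 ≈ 6.2812%

step 1 [0.5y] swap r/2=53/4947: DF=(1 − 53/4947·(0))/(1+53/4947) = 4947/5000 ≈ 0.989400
step 2 [1y] swap r/2=591/19303: DF=(1 − 591/19303·(0.989400))/(1+591/19303) = 9409/10000 ≈ 0.940900
step 3 [1.5y] bond c/2=1/100: DF=(186711/200000 − 1/100·(0.989400+0.940900))/(1+1/100) = 2263/2500 ≈ 0.905200
step 4 [2y] swap r/2=1354/37001: DF=(1 − 1354/37001·(0.989400+0.940900+0.905200))/(1+1354/37001) = 4323/5000 ≈ 0.864600
step 5 [2.5y] zero: DF = P = 8301/10000 ≈ 0.830100
step 6 [3y] zero: DF = P = 8247/10000 ≈ 0.824700
step 7 [3.5y] zero: DF = P = 1989/2500 ≈ 0.795600
step 8 [4y] swap r/2=2369/69136: DF=(1 − 2369/69136·(0.989400+0.940900+0.905200+0.864600+0.830100+0.824700+0.795600))/(1+2369/69136) = 7631/10000 ≈ 0.763100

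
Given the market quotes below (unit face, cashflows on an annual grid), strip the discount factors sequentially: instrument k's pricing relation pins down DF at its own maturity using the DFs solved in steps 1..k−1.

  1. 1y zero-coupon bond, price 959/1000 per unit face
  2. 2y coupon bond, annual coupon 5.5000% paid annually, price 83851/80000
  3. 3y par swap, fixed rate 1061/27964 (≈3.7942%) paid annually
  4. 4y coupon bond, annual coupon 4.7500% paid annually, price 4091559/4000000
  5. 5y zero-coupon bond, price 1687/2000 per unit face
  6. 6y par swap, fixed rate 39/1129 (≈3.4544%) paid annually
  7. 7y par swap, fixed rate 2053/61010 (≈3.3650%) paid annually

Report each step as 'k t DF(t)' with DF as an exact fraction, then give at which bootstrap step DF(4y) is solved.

1 1 959/1000
2 2 1887/2000
3 3 8939/10000
4 4 8497/10000
5 5 1687/2000
6 6 8167/10000
7 7 7947/10000
DF(4y) is solved at step 4

step 1 [1y] zero: DF = P = 959/1000 ≈ 0.959000
step 2 [2y] bond c/1=11/200: DF=(83851/80000 − 11/200·(0.959000))/(1+11/200) = 1887/2000 ≈ 0.943500
step 3 [3y] swap r/1=1061/27964: DF=(1 − 1061/27964·(0.959000+0.943500))/(1+1061/27964) = 8939/10000 ≈ 0.893900
step 4 [4y] bond c/1=19/400: DF=(4091559/4000000 − 19/400·(0.959000+0.943500+0.893900))/(1+19/400) = 8497/10000 ≈ 0.849700
step 5 [5y] zero: DF = P = 1687/2000 ≈ 0.843500
step 6 [6y] swap r/1=39/1129: DF=(1 − 39/1129·(0.959000+0.943500+0.893900+0.849700+0.843500))/(1+39/1129) = 8167/10000 ≈ 0.816700
step 7 [7y] swap r/1=2053/61010: DF=(1 − 2053/61010·(0.959000+0.943500+0.893900+0.849700+0.843500+0.816700))/(1+2053/61010) = 7947/10000 ≈ 0.794700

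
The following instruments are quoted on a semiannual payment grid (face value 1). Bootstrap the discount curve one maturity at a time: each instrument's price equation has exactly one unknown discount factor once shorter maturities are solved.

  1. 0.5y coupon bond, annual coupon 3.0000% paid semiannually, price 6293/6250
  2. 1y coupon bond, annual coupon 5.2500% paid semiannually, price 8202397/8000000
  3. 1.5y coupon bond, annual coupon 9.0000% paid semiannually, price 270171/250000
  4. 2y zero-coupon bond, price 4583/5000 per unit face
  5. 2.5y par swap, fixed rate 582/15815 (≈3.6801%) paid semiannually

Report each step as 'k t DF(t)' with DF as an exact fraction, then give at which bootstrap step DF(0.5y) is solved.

1 1/2 124/125
2 1 9737/10000
3 3/2 1899/2000
4 2 4583/5000
5 5/2 9127/10000
DF(0.5y) is solved at step 1

step 1 [0.5y] bond c/2=3/200: DF=(6293/6250 − 3/200·(0))/(1+3/200) = 124/125 ≈ 0.992000
step 2 [1y] bond c/2=21/800: DF=(8202397/8000000 − 21/800·(0.992000))/(1+21/800) = 9737/10000 ≈ 0.973700
step 3 [1.5y] bond c/2=9/200: DF=(270171/250000 − 9/200·(0.992000+0.973700))/(1+9/200) = 1899/2000 ≈ 0.949500
step 4 [2y] zero: DF = P = 4583/5000 ≈ 0.916600
step 5 [2.5y] swap r/2=291/15815: DF=(1 − 291/15815·(0.992000+0.973700+0.949500+0.916600))/(1+291/15815) = 9127/10000 ≈ 0.912700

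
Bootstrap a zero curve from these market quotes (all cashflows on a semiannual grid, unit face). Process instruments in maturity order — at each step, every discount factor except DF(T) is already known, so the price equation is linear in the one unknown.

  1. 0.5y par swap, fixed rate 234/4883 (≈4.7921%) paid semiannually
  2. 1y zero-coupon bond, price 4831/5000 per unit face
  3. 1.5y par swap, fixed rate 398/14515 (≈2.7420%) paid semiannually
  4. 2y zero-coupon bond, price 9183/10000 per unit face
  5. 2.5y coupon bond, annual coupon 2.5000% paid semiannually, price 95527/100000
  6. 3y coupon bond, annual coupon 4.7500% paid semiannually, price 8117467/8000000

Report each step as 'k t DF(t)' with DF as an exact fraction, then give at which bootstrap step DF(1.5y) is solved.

step 1 [0.5y] swap r/2=117/4883: DF=(1 − 117/4883·(0))/(1+117/4883) = 4883/5000 ≈ 0.976600
step 2 [1y] zero: DF = P = 4831/5000 ≈ 0.966200
step 3 [1.5y] swap r/2=199/14515: DF=(1 − 199/14515·(0.976600+0.966200))/(1+199/14515) = 4801/5000 ≈ 0.960200
step 4 [2y] zero: DF = P = 9183/10000 ≈ 0.918300
step 5 [2.5y] bond c/2=1/80: DF=(95527/100000 − 1/80·(0.976600+0.966200+0.960200+0.918300))/(1+1/80) = 8963/10000 ≈ 0.896300
step 6 [3y] bond c/2=19/800: DF=(8117467/8000000 − 19/800·(0.976600+0.966200+0.960200+0.918300+0.896300))/(1+19/800) = 8817/10000 ≈ 0.881700

1 1/2 4883/5000
2 1 4831/5000
3 3/2 4801/5000
4 2 9183/10000
5 5/2 8963/10000
6 3 8817/10000
DF(1.5y) is solved at step 3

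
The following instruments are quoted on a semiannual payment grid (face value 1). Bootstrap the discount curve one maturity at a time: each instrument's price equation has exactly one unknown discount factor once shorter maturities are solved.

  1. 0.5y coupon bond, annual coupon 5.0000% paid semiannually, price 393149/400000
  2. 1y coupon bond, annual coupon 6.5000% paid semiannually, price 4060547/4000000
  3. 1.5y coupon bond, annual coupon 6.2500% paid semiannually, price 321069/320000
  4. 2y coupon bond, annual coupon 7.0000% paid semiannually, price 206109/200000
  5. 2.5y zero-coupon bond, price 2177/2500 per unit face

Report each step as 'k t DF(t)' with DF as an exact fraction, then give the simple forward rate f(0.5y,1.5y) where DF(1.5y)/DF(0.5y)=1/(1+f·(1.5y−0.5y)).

step 1 [0.5y] bond c/2=1/40: DF=(393149/400000 − 1/40·(0))/(1+1/40) = 9589/10000 ≈ 0.958900
step 2 [1y] bond c/2=13/400: DF=(4060547/4000000 − 13/400·(0.958900))/(1+13/400) = 953/1000 ≈ 0.953000
step 3 [1.5y] bond c/2=1/32: DF=(321069/320000 − 1/32·(0.958900+0.953000))/(1+1/32) = 183/200 ≈ 0.915000
step 4 [2y] bond c/2=7/200: DF=(206109/200000 − 7/200·(0.958900+0.953000+0.915000))/(1+7/200) = 9001/10000 ≈ 0.900100
step 5 [2.5y] zero: DF = P = 2177/2500 ≈ 0.870800

1 1/2 9589/10000
2 1 953/1000
3 3/2 183/200
4 2 9001/10000
5 5/2 2177/2500
f(0.5y,1.5y) = ((9589/10000)/(183/200) − 1)/(1) = 439/9150 ≈ 4.7978%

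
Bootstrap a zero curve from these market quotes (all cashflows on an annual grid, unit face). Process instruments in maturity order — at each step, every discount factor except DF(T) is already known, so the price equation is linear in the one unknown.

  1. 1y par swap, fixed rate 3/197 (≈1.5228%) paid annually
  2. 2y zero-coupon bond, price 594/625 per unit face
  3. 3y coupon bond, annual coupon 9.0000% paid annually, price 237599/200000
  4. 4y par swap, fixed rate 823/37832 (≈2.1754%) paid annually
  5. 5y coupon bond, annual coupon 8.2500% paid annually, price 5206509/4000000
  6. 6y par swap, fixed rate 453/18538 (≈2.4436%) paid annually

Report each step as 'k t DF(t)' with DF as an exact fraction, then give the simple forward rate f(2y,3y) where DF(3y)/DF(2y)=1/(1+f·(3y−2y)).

1 1 197/200
2 2 594/625
3 3 9301/10000
4 4 9177/10000
5 5 9141/10000
6 6 8641/10000
f(2y,3y) = ((594/625)/(9301/10000) − 1)/(1) = 203/9301 ≈ 2.1826%

step 1 [1y] swap r/1=3/197: DF=(1 − 3/197·(0))/(1+3/197) = 197/200 ≈ 0.985000
step 2 [2y] zero: DF = P = 594/625 ≈ 0.950400
step 3 [3y] bond c/1=9/100: DF=(237599/200000 − 9/100·(0.985000+0.950400))/(1+9/100) = 9301/10000 ≈ 0.930100
step 4 [4y] swap r/1=823/37832: DF=(1 − 823/37832·(0.985000+0.950400+0.930100))/(1+823/37832) = 9177/10000 ≈ 0.917700
step 5 [5y] bond c/1=33/400: DF=(5206509/4000000 − 33/400·(0.985000+0.950400+0.930100+0.917700))/(1+33/400) = 9141/10000 ≈ 0.914100
step 6 [6y] swap r/1=453/18538: DF=(1 − 453/18538·(0.985000+0.950400+0.930100+0.917700+0.914100))/(1+453/18538) = 8641/10000 ≈ 0.864100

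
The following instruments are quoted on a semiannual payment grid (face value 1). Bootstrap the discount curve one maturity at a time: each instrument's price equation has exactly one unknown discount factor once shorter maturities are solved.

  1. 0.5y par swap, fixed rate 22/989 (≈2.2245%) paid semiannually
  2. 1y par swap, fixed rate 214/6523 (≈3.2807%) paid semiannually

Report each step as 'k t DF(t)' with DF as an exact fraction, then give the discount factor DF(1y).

1 1/2 989/1000
2 1 9679/10000
DF(1y) = 9679/10000 ≈ 0.967900

step 1 [0.5y] swap r/2=11/989: DF=(1 − 11/989·(0))/(1+11/989) = 989/1000 ≈ 0.989000
step 2 [1y] swap r/2=107/6523: DF=(1 − 107/6523·(0.989000))/(1+107/6523) = 9679/10000 ≈ 0.967900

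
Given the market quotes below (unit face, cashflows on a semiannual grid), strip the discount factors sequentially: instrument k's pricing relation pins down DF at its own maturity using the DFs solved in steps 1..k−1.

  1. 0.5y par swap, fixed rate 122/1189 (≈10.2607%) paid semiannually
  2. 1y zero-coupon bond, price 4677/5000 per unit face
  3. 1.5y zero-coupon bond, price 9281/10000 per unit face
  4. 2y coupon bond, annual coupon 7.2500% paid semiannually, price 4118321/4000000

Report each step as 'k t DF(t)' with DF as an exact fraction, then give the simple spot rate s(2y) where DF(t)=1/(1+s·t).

1 1/2 1189/1250
2 1 4677/5000
3 3/2 9281/10000
4 2 8951/10000
s(2y) = (1/(8951/10000) − 1)/(2) = 1049/17902 ≈ 5.8597%

step 1 [0.5y] swap r/2=61/1189: DF=(1 − 61/1189·(0))/(1+61/1189) = 1189/1250 ≈ 0.951200
step 2 [1y] zero: DF = P = 4677/5000 ≈ 0.935400
step 3 [1.5y] zero: DF = P = 9281/10000 ≈ 0.928100
step 4 [2y] bond c/2=29/800: DF=(4118321/4000000 − 29/800·(0.951200+0.935400+0.928100))/(1+29/800) = 8951/10000 ≈ 0.895100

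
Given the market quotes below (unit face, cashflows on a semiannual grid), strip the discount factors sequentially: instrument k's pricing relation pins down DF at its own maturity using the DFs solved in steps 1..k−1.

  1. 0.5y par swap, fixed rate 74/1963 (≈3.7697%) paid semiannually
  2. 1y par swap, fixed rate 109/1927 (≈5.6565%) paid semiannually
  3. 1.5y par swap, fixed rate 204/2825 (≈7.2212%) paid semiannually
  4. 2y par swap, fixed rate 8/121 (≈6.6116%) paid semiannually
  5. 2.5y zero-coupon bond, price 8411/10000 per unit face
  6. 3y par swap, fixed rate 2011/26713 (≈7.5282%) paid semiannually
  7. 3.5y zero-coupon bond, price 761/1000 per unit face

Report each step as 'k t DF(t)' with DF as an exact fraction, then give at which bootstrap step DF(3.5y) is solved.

1 1/2 1963/2000
2 1 1891/2000
3 3/2 449/500
4 2 1097/1250
5 5/2 8411/10000
6 3 7989/10000
7 7/2 761/1000
DF(3.5y) is solved at step 7

step 1 [0.5y] swap r/2=37/1963: DF=(1 − 37/1963·(0))/(1+37/1963) = 1963/2000 ≈ 0.981500
step 2 [1y] swap r/2=109/3854: DF=(1 − 109/3854·(0.981500))/(1+109/3854) = 1891/2000 ≈ 0.945500
step 3 [1.5y] swap r/2=102/2825: DF=(1 − 102/2825·(0.981500+0.945500))/(1+102/2825) = 449/500 ≈ 0.898000
step 4 [2y] swap r/2=4/121: DF=(1 − 4/121·(0.981500+0.945500+0.898000))/(1+4/121) = 1097/1250 ≈ 0.877600
step 5 [2.5y] zero: DF = P = 8411/10000 ≈ 0.841100
step 6 [3y] swap r/2=2011/53426: DF=(1 − 2011/53426·(0.981500+0.945500+0.898000+0.877600+0.841100))/(1+2011/53426) = 7989/10000 ≈ 0.798900
step 7 [3.5y] zero: DF = P = 761/1000 ≈ 0.761000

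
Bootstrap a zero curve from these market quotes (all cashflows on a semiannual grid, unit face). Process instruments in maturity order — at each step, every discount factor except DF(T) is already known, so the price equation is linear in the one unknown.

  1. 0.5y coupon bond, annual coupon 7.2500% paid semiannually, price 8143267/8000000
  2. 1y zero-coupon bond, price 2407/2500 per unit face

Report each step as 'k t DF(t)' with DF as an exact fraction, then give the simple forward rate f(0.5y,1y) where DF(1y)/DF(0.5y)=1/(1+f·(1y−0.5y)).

step 1 [0.5y] bond c/2=29/800: DF=(8143267/8000000 − 29/800·(0))/(1+29/800) = 9823/10000 ≈ 0.982300
step 2 [1y] zero: DF = P = 2407/2500 ≈ 0.962800

1 1/2 9823/10000
2 1 2407/2500
f(0.5y,1y) = ((9823/10000)/(2407/2500) − 1)/(1/2) = 195/4814 ≈ 4.0507%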